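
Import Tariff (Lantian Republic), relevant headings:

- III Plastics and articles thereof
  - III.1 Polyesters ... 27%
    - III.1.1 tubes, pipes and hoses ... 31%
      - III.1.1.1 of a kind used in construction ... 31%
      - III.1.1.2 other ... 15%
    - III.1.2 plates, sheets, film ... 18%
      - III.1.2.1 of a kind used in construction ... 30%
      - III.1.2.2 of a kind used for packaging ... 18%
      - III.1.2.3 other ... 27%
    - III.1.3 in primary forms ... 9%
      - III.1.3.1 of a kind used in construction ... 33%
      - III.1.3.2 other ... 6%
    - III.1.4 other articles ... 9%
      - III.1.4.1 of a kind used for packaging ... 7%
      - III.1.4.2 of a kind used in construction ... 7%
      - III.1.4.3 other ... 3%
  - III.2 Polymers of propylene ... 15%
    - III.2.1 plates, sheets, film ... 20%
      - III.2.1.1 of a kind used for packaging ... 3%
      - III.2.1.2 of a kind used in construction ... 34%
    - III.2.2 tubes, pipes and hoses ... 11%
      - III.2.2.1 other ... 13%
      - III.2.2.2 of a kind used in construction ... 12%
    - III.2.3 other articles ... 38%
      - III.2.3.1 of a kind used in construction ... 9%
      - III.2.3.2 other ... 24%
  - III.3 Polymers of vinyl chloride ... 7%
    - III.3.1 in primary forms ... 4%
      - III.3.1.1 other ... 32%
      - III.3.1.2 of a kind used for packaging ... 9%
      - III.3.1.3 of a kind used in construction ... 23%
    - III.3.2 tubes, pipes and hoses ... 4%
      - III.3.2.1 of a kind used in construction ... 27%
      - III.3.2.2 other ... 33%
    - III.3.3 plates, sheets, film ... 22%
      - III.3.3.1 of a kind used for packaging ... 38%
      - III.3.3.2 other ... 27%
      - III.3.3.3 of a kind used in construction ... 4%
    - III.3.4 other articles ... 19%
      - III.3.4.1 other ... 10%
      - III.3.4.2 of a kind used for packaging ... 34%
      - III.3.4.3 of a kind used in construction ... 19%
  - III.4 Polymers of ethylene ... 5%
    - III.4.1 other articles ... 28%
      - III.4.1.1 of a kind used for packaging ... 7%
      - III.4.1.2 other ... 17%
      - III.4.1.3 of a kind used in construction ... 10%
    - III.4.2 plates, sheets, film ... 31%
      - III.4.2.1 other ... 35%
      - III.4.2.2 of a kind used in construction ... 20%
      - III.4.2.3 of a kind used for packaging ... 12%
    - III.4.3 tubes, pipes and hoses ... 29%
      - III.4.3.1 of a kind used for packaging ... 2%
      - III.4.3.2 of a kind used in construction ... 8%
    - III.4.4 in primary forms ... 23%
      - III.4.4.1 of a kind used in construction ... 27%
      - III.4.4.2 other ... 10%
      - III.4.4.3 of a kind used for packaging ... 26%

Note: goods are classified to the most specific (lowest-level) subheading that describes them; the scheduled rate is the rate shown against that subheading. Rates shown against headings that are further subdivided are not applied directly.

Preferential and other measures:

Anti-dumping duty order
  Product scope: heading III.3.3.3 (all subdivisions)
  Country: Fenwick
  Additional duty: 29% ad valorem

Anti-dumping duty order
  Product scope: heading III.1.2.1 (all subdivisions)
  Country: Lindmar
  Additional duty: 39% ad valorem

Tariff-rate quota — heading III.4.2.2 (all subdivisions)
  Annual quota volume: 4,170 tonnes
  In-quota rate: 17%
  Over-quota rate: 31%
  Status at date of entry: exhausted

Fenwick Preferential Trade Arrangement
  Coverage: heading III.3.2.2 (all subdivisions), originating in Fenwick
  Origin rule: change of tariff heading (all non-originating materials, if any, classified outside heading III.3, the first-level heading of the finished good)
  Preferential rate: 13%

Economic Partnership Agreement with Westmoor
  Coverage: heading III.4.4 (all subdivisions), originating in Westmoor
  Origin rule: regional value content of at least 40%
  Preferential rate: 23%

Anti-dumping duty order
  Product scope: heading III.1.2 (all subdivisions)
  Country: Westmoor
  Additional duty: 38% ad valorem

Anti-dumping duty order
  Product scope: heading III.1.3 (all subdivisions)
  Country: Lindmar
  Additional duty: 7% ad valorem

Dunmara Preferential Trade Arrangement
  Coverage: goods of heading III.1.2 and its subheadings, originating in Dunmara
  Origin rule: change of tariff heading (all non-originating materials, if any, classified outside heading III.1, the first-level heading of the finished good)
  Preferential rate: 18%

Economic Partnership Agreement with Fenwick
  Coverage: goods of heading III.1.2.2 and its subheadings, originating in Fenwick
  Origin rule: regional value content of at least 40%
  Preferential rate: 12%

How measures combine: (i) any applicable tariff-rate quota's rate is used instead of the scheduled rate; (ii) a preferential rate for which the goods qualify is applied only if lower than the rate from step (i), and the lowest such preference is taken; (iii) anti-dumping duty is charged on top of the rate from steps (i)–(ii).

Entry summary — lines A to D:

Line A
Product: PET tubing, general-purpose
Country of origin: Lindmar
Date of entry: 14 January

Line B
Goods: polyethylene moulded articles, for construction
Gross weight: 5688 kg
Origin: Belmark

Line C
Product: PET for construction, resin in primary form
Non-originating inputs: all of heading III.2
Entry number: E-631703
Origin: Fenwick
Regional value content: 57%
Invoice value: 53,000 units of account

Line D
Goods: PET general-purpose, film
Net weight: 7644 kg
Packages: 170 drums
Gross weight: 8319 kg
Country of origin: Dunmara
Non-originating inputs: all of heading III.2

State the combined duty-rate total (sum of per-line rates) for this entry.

76%

Line A: PET → III.1; tubing → III.1.1; general-purpose → III.1.1.2. Scheduled 15%. No special measure applies. → 15%.
Line B: polyethylene → III.4; moulded articles → III.4.1; for construction → III.4.1.3. Scheduled 10%. No special measure applies. → 10%.
Line C: PET → III.1; resin in primary form → III.1.3; for construction → III.1.3.1. Scheduled 33%. Fenwick agreement on III.3.2.2: III.1.3.1 not covered; Fenwick agreement on III.1.2.2: III.1.3.1 not covered. → 33%.
Line D: PET → III.1; film → III.1.2; general-purpose → III.1.2.3. Scheduled 27%. Dunmara agreement on III.1.2: CTH met → 18% available; preferential 18%. → 18%.
Sum: 15% + 10% + 33% + 18% = 76%.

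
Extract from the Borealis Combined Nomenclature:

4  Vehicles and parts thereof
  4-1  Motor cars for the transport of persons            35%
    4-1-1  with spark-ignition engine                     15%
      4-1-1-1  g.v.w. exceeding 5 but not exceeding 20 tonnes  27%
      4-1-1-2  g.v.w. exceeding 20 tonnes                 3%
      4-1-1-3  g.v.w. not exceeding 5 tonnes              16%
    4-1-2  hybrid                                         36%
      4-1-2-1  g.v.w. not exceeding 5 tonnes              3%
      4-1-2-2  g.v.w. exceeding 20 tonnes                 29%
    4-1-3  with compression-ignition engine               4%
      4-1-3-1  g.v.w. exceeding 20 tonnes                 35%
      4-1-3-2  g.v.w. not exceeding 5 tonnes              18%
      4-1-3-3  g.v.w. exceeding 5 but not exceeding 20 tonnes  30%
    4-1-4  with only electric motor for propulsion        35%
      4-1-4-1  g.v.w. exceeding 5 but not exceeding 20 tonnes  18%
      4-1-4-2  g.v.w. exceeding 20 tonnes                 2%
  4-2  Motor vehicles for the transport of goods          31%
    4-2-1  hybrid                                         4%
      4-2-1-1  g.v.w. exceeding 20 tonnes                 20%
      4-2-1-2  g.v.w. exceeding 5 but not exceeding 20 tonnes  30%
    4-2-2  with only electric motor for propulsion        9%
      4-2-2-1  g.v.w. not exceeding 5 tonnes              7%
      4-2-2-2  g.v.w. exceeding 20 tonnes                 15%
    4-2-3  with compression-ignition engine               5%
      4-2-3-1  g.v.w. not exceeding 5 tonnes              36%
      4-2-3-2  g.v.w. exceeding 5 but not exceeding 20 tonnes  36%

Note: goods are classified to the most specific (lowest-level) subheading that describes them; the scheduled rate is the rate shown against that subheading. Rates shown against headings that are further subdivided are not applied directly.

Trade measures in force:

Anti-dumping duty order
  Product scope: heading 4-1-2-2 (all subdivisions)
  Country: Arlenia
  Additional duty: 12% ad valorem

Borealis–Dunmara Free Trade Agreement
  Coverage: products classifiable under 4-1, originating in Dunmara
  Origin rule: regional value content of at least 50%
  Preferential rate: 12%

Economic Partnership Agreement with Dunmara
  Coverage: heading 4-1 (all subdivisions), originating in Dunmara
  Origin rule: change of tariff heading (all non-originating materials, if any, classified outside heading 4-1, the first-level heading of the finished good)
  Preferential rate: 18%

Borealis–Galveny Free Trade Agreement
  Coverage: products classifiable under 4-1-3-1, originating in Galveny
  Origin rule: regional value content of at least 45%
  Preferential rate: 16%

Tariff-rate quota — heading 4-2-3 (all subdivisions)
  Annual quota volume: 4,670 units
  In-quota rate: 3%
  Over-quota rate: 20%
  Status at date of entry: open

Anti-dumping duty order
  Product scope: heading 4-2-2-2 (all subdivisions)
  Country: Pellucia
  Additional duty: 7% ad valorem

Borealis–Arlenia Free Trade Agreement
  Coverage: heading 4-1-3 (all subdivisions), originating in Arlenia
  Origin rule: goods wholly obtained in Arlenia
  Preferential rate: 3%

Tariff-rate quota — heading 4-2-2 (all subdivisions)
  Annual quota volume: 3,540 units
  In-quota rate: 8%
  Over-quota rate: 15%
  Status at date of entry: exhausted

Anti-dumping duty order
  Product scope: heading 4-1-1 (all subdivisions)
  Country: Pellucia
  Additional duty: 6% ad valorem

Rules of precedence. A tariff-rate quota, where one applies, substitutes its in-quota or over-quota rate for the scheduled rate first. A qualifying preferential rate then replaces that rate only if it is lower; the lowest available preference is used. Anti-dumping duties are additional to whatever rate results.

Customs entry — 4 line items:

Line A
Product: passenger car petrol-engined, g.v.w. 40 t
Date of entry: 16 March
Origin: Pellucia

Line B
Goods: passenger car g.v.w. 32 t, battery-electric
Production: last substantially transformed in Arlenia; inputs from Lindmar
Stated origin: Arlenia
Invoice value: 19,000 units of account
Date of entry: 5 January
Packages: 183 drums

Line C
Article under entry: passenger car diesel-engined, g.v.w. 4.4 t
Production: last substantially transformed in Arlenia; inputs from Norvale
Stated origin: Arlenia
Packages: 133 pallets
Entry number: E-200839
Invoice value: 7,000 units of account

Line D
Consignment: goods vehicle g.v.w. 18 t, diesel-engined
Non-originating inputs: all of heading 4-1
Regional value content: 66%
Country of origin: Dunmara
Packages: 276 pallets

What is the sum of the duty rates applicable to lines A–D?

32%

Line A: passenger car → 4-1; petrol-engined → 4-1-1; g.v.w. 40 t → 4-1-1-2. Scheduled 3%. anti-dumping (Pellucia, 4-1-1): +6%; total 3% + 6% = 9%. → 9%.
Line B: passenger car → 4-1; battery-electric → 4-1-4; g.v.w. 32 t → 4-1-4-2. Scheduled 2%. Arlenia agreement on 4-1-3: 4-1-4-2 not covered. → 2%.
Line C: passenger car → 4-1; diesel-engined → 4-1-3; g.v.w. 4.4 t → 4-1-3-2. Scheduled 18%. Arlenia agreement on 4-1-3: not wholly obtained. → 18%.
Line D: goods vehicle → 4-2; diesel-engined → 4-2-3; g.v.w. 18 t → 4-2-3-2. Scheduled 36%. quota on 4-2-3 open → in-quota 3%; Dunmara agreement on 4-1: 4-2-3-2 not covered; Dunmara agreement on 4-1: 4-2-3-2 not covered. → 3%.
Sum: 9% + 2% + 18% + 3% = 32%.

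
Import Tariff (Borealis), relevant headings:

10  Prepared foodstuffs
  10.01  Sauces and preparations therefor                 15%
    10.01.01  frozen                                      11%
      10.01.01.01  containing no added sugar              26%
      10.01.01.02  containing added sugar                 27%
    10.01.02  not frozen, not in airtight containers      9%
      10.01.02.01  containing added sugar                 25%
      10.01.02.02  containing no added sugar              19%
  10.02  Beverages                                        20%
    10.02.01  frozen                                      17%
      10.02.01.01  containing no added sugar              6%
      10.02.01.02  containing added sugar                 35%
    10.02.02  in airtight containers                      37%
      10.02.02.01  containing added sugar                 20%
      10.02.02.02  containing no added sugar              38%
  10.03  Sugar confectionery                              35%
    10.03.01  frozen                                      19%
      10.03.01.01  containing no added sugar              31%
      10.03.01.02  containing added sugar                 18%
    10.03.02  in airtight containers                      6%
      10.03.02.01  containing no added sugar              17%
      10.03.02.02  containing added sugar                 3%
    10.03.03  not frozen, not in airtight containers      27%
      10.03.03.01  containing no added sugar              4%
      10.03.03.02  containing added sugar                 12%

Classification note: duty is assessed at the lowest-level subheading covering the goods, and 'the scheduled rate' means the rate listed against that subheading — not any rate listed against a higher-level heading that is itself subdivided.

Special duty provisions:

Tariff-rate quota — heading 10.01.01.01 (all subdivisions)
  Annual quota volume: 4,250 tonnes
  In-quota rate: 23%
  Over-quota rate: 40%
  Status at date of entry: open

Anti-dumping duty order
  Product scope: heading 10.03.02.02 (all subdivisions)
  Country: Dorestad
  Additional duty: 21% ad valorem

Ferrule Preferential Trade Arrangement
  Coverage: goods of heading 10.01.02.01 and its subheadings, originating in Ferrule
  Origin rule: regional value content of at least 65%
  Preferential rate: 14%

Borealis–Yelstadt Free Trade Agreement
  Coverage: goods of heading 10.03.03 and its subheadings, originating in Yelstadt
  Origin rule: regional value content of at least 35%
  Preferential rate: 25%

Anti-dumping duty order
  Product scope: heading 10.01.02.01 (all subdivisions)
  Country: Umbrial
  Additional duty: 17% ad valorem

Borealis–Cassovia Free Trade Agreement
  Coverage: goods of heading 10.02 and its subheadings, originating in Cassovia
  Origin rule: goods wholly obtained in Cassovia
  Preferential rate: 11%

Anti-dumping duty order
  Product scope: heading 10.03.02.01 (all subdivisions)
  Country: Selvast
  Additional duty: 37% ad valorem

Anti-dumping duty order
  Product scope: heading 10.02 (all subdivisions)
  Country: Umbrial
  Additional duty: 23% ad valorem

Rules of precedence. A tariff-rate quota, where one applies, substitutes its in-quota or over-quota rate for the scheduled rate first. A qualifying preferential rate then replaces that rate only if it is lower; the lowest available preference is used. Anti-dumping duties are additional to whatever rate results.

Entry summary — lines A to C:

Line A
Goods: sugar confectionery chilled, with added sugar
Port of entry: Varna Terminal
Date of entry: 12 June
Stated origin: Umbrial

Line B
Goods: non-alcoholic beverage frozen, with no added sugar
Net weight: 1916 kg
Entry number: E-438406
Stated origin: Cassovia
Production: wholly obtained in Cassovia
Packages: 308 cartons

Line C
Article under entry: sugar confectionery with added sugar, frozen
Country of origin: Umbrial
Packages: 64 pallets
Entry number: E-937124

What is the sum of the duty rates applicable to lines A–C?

Line A: sugar confectionery → 10.03; chilled → 10.03.03; with added sugar → 10.03.03.02. Scheduled 12%. No special measure applies. → 12%.
Line B: non-alcoholic beverage → 10.02; frozen → 10.02.01; with no added sugar → 10.02.01.01. Scheduled 6%. Cassovia agreement on 10.02: wholly obtained → 11% available; preference 11% not lower than 6% → no reduction. → 6%.
Line C: sugar confectionery → 10.03; frozen → 10.03.01; with added sugar → 10.03.01.02. Scheduled 18%. No special measure applies. → 18%.
Sum: 12% + 6% + 18% = 36%.

36%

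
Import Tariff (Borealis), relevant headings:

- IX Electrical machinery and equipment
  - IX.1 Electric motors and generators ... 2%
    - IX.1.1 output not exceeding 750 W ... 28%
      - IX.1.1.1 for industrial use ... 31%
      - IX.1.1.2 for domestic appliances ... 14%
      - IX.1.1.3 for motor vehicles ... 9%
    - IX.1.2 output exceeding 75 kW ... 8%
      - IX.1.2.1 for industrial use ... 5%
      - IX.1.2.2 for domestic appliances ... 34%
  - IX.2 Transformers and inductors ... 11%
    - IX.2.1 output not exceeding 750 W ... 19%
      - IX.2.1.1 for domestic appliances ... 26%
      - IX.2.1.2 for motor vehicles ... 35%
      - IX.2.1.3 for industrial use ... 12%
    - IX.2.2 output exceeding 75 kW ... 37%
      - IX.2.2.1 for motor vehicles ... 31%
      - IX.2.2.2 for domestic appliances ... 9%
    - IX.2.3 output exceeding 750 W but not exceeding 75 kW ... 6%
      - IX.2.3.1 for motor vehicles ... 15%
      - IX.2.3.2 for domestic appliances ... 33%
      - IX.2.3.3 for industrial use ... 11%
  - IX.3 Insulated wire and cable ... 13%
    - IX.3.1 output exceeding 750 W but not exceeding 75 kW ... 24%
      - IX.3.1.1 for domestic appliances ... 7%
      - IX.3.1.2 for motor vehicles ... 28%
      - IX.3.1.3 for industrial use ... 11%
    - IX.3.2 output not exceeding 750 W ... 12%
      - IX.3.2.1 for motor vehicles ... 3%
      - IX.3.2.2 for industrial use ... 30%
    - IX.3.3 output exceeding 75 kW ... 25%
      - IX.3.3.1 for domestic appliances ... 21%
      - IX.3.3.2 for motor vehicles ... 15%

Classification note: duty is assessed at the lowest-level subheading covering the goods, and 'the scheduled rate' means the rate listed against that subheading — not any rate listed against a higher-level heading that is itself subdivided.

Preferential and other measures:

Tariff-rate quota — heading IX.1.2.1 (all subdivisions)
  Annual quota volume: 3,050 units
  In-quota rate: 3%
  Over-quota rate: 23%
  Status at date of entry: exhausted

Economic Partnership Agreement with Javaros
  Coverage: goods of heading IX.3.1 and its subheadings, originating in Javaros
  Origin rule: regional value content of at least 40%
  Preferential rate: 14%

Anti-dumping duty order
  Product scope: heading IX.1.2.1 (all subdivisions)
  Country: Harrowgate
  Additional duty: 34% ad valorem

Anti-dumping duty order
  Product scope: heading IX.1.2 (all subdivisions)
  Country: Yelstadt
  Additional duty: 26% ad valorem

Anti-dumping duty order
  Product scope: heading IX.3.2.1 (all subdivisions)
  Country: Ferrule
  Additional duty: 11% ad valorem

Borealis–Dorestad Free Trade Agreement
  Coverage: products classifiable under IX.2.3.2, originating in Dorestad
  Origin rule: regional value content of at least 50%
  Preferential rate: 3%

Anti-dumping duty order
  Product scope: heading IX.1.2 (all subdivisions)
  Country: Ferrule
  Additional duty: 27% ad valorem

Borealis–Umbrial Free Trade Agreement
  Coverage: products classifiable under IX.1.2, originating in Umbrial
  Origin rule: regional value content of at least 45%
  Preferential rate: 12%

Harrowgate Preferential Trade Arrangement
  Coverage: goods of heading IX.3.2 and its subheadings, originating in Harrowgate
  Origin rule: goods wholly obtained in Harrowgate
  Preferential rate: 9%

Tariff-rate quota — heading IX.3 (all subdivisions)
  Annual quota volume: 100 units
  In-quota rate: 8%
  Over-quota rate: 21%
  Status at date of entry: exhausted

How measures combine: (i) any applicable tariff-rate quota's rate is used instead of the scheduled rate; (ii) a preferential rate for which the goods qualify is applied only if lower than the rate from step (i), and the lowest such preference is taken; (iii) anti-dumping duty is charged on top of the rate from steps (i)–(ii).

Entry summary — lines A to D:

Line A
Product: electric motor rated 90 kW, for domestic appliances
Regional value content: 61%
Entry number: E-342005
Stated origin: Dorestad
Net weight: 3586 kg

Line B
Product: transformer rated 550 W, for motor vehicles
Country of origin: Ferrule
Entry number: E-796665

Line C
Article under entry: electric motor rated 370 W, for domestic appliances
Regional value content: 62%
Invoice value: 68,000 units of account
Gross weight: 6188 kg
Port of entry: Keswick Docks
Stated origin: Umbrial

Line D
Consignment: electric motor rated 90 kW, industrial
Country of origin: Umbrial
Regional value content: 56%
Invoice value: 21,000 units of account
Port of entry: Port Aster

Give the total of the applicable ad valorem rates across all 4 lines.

95%

Line A: electric motor → IX.1; rated 90 kW → IX.1.2; for domestic appliances → IX.1.2.2. Scheduled 34%. Dorestad agreement on IX.2.3.2: IX.1.2.2 not covered. → 34%.
Line B: transformer → IX.2; rated 550 W → IX.2.1; for motor vehicles → IX.2.1.2. Scheduled 35%. No special measure applies. → 35%.
Line C: electric motor → IX.1; rated 370 W → IX.1.1; for domestic appliances → IX.1.1.2. Scheduled 14%. Umbrial agreement on IX.1.2: IX.1.1.2 not covered. → 14%.
Line D: electric motor → IX.1; rated 90 kW → IX.1.2; industrial → IX.1.2.1. Scheduled 5%. quota on IX.1.2.1 exhausted → over-quota 23%; Umbrial agreement on IX.1.2: RVC ≥ 45% → 12% available; preferential 12%. → 12%.
Sum: 34% + 35% + 14% + 12% = 95%.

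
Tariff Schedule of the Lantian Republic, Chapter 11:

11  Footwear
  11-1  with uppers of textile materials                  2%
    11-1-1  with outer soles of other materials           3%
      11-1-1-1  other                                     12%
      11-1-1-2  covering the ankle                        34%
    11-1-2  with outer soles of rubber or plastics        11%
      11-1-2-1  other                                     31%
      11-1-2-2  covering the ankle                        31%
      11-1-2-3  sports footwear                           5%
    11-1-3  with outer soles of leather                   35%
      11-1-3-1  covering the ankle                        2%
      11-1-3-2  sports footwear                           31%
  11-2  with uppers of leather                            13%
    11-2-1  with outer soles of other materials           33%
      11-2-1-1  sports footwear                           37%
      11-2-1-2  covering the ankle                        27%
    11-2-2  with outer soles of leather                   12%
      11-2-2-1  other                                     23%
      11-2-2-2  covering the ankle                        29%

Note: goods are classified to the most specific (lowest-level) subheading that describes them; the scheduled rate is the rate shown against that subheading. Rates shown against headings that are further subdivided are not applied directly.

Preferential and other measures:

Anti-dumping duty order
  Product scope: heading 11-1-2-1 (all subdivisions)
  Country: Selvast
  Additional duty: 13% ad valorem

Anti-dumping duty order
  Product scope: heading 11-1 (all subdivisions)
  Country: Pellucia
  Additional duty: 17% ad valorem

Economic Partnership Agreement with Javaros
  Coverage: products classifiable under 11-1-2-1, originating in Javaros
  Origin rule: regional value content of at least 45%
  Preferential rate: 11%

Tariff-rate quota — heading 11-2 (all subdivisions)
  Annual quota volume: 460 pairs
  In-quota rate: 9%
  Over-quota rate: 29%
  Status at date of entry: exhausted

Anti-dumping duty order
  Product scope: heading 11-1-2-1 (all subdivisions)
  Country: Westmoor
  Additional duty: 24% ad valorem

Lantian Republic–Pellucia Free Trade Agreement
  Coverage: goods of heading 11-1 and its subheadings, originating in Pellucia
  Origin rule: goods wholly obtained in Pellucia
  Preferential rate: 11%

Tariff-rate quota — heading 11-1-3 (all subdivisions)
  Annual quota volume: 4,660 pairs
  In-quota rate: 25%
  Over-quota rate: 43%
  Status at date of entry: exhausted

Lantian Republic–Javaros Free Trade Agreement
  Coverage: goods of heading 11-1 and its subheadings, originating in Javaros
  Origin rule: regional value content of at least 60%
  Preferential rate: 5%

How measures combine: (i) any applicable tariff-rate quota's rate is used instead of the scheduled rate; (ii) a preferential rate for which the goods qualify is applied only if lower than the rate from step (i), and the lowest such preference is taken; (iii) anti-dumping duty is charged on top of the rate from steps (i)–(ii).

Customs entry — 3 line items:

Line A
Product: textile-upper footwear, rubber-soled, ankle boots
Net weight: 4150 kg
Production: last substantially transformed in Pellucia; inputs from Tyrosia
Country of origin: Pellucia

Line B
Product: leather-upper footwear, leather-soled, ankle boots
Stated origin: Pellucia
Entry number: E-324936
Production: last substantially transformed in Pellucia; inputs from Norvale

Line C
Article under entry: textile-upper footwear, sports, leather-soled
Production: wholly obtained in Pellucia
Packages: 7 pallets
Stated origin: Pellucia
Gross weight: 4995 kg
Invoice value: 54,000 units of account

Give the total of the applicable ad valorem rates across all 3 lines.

Line A: textile-upper → 11-1; rubber-soled → 11-1-2; ankle boots → 11-1-2-2. Scheduled 31%. Pellucia agreement on 11-1: not wholly obtained; anti-dumping (Pellucia, 11-1): +17%; total 31% + 17% = 48%. → 48%.
Line B: leather-upper → 11-2; leather-soled → 11-2-2; ankle boots → 11-2-2-2. Scheduled 29%. quota on 11-2 exhausted → over-quota 29%; Pellucia agreement on 11-1: 11-2-2-2 not covered. → 29%.
Line C: textile-upper → 11-1; leather-soled → 11-1-3; sports → 11-1-3-2. Scheduled 31%. quota on 11-1-3 exhausted → over-quota 43%; Pellucia agreement on 11-1: wholly obtained → 11% available; preferential 11%; anti-dumping (Pellucia, 11-1): +17%; total 11% + 17% = 28%. → 28%.
Sum: 48% + 29% + 28% = 105%.

105%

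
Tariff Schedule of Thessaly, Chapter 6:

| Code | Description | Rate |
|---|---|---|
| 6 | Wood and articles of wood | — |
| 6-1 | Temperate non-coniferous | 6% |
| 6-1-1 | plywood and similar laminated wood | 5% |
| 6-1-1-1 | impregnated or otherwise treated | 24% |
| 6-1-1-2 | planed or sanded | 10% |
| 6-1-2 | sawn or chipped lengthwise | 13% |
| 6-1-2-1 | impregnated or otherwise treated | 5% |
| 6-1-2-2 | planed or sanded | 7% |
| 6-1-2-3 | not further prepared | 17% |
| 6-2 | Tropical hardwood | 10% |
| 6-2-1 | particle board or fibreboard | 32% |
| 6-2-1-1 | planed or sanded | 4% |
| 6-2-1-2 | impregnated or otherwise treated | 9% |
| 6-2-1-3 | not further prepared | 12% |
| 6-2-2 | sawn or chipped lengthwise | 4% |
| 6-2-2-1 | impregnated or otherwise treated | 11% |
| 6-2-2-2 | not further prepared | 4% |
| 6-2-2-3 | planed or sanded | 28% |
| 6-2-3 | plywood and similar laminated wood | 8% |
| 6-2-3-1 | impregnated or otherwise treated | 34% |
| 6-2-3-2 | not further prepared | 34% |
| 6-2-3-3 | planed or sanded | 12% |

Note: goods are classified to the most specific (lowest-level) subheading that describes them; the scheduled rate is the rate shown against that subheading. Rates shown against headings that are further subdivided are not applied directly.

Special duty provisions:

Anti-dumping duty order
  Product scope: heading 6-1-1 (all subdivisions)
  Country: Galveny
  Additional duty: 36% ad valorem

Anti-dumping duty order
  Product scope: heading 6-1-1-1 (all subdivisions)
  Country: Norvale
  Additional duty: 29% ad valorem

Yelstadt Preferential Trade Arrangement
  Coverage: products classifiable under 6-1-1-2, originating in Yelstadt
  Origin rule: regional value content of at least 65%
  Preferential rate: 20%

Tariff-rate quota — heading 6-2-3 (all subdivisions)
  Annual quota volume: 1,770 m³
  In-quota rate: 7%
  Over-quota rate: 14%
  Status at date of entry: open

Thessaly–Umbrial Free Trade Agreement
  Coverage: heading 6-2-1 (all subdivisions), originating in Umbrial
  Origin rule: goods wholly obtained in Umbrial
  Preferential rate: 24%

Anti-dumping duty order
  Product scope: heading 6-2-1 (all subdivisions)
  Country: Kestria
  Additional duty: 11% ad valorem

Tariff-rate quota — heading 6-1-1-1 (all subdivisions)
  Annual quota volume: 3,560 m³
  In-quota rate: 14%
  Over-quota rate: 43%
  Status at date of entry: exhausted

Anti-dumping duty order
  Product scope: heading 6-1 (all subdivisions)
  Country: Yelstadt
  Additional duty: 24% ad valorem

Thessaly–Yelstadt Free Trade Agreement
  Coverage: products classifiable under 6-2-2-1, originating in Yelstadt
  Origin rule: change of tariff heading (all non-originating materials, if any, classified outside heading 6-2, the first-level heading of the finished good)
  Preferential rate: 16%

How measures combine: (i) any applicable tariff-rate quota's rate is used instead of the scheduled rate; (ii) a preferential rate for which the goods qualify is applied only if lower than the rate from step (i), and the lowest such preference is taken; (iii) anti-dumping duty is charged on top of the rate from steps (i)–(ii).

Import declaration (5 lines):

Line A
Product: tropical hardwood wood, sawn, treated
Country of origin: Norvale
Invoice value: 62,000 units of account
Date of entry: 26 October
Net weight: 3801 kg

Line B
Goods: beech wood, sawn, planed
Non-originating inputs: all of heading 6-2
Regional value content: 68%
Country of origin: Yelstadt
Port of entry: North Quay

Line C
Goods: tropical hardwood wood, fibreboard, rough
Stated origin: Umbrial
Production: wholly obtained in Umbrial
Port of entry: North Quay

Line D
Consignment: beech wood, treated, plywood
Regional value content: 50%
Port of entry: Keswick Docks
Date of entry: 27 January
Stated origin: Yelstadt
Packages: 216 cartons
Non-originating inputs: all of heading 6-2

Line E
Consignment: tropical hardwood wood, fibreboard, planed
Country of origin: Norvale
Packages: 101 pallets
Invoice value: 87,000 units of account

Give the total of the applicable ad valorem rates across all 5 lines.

125%

Line A: tropical hardwood → 6-2; sawn → 6-2-2; treated → 6-2-2-1. Scheduled 11%. No special measure applies. → 11%.
Line B: beech → 6-1; sawn → 6-1-2; planed → 6-1-2-2. Scheduled 7%. Yelstadt agreement on 6-1-1-2: 6-1-2-2 not covered; Yelstadt agreement on 6-2-2-1: 6-1-2-2 not covered; anti-dumping (Yelstadt, 6-1): +24%; total 7% + 24% = 31%. → 31%.
Line C: tropical hardwood → 6-2; fibreboard → 6-2-1; rough → 6-2-1-3. Scheduled 12%. Umbrial agreement on 6-2-1: wholly obtained → 24% available; preference 24% not lower than 12% → no reduction. → 12%.
Line D: beech → 6-1; plywood → 6-1-1; treated → 6-1-1-1. Scheduled 24%. quota on 6-1-1-1 exhausted → over-quota 43%; Yelstadt agreement on 6-1-1-2: 6-1-1-1 not covered; Yelstadt agreement on 6-2-2-1: 6-1-1-1 not covered; anti-dumping (Yelstadt, 6-1): +24%; total 43% + 24% = 67%. → 67%.
Line E: tropical hardwood → 6-2; fibreboard → 6-2-1; planed → 6-2-1-1. Scheduled 4%. No special measure applies. → 4%.
Sum: 11% + 31% + 12% + 67% + 4% = 125%.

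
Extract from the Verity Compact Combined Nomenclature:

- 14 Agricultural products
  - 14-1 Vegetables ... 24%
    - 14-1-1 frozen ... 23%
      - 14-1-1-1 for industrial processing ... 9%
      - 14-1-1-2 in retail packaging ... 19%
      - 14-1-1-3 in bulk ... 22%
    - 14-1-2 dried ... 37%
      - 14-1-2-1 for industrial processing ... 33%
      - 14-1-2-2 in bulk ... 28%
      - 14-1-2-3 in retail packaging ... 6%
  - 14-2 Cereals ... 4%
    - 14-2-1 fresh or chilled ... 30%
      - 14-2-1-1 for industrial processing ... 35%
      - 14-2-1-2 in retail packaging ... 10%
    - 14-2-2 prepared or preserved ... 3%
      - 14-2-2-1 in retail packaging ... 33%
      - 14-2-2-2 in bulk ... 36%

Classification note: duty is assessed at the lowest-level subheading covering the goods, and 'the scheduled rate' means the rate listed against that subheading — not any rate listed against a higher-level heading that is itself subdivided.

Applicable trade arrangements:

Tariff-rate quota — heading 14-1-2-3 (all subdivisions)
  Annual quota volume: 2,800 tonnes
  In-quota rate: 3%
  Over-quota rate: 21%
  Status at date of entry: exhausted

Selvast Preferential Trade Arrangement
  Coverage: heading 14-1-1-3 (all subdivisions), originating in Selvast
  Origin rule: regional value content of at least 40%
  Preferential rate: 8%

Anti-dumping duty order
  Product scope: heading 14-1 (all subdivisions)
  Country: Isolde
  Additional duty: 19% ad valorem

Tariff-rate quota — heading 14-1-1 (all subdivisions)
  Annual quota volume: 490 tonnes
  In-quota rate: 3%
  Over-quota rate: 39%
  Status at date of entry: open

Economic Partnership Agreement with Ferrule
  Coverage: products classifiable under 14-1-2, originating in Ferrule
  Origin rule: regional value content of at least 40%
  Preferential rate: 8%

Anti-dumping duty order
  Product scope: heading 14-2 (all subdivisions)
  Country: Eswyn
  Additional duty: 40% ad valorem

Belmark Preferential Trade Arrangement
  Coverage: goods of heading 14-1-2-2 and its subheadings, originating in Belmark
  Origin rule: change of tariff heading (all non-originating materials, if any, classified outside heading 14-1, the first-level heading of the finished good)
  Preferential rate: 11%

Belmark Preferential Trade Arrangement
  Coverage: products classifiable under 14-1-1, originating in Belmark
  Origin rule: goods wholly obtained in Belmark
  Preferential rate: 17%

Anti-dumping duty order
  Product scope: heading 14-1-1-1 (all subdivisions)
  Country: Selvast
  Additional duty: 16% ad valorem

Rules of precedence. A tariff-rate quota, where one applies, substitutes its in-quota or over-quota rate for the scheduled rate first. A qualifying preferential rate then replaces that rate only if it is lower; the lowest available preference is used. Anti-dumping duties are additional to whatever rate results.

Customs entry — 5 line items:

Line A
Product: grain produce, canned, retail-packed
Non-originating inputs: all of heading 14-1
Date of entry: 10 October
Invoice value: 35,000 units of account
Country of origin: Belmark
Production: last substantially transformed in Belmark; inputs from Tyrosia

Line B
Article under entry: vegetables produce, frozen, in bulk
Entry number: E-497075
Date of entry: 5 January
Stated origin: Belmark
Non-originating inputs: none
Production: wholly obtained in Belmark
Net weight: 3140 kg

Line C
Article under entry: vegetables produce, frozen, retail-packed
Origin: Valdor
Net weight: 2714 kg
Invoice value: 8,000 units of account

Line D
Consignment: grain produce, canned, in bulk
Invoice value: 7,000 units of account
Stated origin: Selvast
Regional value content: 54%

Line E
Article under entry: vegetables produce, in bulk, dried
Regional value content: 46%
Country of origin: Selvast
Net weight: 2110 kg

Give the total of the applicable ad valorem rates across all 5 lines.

Line A: grain → 14-2; canned → 14-2-2; retail-packed → 14-2-2-1. Scheduled 33%. Belmark agreement on 14-1-2-2: 14-2-2-1 not covered; Belmark agreement on 14-1-1: 14-2-2-1 not covered. → 33%.
Line B: vegetables → 14-1; frozen → 14-1-1; in bulk → 14-1-1-3. Scheduled 22%. quota on 14-1-1 open → in-quota 3%; Belmark agreement on 14-1-2-2: 14-1-1-3 not covered; Belmark agreement on 14-1-1: wholly obtained → 17% available; preference 17% not lower than 3% → no reduction. → 3%.
Line C: vegetables → 14-1; frozen → 14-1-1; retail-packed → 14-1-1-2. Scheduled 19%. quota on 14-1-1 open → in-quota 3%. → 3%.
Line D: grain → 14-2; canned → 14-2-2; in bulk → 14-2-2-2. Scheduled 36%. Selvast agreement on 14-1-1-3: 14-2-2-2 not covered. → 36%.
Line E: vegetables → 14-1; dried → 14-1-2; in bulk → 14-1-2-2. Scheduled 28%. Selvast agreement on 14-1-1-3: 14-1-2-2 not covered. → 28%.
Sum: 33% + 3% + 3% + 36% + 28% = 103%.

103%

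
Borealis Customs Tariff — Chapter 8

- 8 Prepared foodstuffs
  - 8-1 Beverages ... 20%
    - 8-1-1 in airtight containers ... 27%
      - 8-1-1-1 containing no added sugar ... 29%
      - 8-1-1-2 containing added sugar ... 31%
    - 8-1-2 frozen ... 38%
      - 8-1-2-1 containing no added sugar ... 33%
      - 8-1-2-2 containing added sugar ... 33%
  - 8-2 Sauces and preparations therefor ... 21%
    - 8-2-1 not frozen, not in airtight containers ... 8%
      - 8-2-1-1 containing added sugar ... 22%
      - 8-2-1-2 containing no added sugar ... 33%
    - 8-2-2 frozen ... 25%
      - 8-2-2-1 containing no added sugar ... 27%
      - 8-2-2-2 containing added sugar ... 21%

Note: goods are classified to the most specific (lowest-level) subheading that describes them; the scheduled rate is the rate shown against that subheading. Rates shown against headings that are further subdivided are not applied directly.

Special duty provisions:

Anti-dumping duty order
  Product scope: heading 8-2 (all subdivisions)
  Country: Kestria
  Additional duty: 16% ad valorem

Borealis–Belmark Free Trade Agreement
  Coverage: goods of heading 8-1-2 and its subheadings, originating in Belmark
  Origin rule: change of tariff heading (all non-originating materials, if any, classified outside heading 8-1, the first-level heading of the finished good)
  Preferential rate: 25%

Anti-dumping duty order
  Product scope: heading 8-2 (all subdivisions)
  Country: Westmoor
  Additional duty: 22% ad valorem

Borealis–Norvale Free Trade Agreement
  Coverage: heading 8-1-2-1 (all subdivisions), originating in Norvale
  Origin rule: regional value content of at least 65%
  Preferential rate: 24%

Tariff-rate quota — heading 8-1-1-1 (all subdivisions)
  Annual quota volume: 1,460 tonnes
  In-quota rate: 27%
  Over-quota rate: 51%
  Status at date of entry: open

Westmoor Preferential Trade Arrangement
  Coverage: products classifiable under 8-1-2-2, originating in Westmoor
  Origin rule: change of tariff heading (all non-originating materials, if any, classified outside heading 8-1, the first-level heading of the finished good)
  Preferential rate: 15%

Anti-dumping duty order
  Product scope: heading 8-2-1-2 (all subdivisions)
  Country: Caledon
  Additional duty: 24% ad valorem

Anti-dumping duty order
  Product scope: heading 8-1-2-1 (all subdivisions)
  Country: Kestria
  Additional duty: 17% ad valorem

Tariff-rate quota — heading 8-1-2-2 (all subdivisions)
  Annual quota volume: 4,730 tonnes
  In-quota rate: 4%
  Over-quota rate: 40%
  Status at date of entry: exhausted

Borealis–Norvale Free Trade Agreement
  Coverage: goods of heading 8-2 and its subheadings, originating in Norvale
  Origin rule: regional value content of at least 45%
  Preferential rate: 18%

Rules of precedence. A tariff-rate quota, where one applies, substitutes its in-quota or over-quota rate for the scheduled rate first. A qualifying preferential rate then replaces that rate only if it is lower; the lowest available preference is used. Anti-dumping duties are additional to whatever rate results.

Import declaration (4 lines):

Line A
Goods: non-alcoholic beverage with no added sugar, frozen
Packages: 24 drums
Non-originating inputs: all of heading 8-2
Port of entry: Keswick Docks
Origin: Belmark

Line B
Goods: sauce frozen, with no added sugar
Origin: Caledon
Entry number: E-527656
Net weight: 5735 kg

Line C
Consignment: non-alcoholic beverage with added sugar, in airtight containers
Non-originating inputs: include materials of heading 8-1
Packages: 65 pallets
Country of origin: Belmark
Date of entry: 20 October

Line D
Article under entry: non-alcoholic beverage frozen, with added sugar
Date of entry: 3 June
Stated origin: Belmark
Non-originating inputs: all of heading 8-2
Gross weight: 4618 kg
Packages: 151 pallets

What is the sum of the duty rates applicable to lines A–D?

Line A: non-alcoholic beverage → 8-1; frozen → 8-1-2; with no added sugar → 8-1-2-1. Scheduled 33%. Belmark agreement on 8-1-2: CTH met → 25% available; preferential 25%. → 25%.
Line B: sauce → 8-2; frozen → 8-2-2; with no added sugar → 8-2-2-1. Scheduled 27%. No special measure applies. → 27%.
Line C: non-alcoholic beverage → 8-1; in airtight containers → 8-1-1; with added sugar → 8-1-1-2. Scheduled 31%. Belmark agreement on 8-1-2: 8-1-1-2 not covered. → 31%.
Line D: non-alcoholic beverage → 8-1; frozen → 8-1-2; with added sugar → 8-1-2-2. Scheduled 33%. quota on 8-1-2-2 exhausted → over-quota 40%; Belmark agreement on 8-1-2: CTH met → 25% available; preferential 25%. → 25%.
Sum: 25% + 27% + 31% + 25% = 108%.

108%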